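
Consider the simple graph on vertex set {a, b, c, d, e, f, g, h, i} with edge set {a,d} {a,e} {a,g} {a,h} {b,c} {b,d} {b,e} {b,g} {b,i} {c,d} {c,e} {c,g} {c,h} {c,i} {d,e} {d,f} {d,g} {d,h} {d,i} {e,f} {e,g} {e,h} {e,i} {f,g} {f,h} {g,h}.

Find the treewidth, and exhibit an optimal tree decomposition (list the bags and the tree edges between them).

Every bag has size at most 5, so the width is 5 − 1 = 4 and tw(G) ≤ 4. For the lower bound, the 5 vertices {d, e, f, g, h} are pairwise adjacent, and any tree decomposition puts a clique entirely inside one bag — forcing width ≥ 4. Combining the bounds, tw(G) = 4.

Treewidth 4.
One optimal decomposition is:
Bags: B1 = {b, c, d, e, g}  B2 = {b, c, d, e, i}  B3 = {c, d, e, g, h}  B4 = {a, d, e, g, h}  B5 = {d, e, f, g, h}
Tree: B1–B2, B1–B3, B3–B4, B4–B5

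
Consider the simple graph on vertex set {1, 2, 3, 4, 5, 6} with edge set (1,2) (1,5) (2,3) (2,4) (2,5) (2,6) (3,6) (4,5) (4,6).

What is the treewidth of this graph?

A width-2 tree decomposition is:
Bags: B1 = {2, 3, 6}  B2 = {2, 4, 6}  B3 = {2, 4, 5}  B4 = {1, 2, 5}
Tree: B1–B2, B2–B3, B3–B4
Each bag holds 3 vertices, so the decomposition has width 2, which upper-bounds the treewidth. Conversely, {1, 2, 5} is a clique of size 3, and the vertices of any clique must share a bag in every tree decomposition; so some bag has ≥ 3 vertices and tw(G) ≥ 2. Hence tw(G) = 2 exactly.

2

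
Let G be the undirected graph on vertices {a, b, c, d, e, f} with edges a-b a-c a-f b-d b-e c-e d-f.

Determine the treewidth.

2

A width-2 tree decomposition is:
Bags: B1 = {b, d, f}  B2 = {a, b, f}  B3 = {a, b, e}  B4 = {a, c, e}
Tree: B1–B2, B2–B3, B3–B4
The largest bag has 3 vertices, giving width 2; this decomposition certifies tw(G) ≤ 2. Since d–f–a–b–d is a cycle in G, G is not acyclic. Forests are exactly the graphs of treewidth ≤ 1, so tw(G) ≥ 2. Hence tw(G) = 2 exactly.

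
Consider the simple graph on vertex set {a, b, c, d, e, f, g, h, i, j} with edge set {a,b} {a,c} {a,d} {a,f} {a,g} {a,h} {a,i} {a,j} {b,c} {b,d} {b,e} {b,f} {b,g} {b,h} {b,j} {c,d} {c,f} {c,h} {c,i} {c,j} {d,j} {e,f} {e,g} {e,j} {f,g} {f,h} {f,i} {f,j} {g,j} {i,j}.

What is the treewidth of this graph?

A width-4 tree decomposition is:
Bags: B1 = {a, b, f, g, j}  B2 = {a, b, c, f, j}  B3 = {b, e, f, g, j}  B4 = {a, b, c, f, h}  B5 = {a, b, c, d, j}  B6 = {a, c, f, i, j}
Tree: B1–B2, B1–B3, B2–B4, B2–B5, B2–B6
The largest bag has 5 vertices, giving width 4; this decomposition certifies tw(G) ≤ 4. Conversely, {a, b, c, d, j} is a clique of size 5, and the vertices of any clique must share a bag in every tree decomposition; so some bag has ≥ 5 vertices and tw(G) ≥ 4. Combining the bounds, tw(G) = 4.

4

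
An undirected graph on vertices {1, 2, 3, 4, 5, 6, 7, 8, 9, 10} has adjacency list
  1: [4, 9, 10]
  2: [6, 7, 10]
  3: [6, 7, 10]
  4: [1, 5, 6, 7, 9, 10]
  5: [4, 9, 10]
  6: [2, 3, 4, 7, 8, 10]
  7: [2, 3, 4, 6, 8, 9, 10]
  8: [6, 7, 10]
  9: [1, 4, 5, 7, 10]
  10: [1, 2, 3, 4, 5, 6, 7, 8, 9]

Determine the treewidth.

3

A width-3 tree decomposition is:
Bags: B1 = {4, 6, 7, 10}  B2 = {2, 6, 7, 10}  B3 = {4, 7, 9, 10}  B4 = {6, 7, 8, 10}  B5 = {3, 6, 7, 10}  B6 = {4, 5, 9, 10}  B7 = {1, 4, 9, 10}
Tree: B1–B2, B1–B3, B1–B4, B1–B5, B3–B6, B3–B7
The largest bag has 4 vertices, giving width 3; this decomposition certifies tw(G) ≤ 3. For the lower bound, the 4 vertices {1, 4, 9, 10} are pairwise adjacent, and any tree decomposition puts a clique entirely inside one bag — forcing width ≥ 3. Combining the bounds, tw(G) = 3.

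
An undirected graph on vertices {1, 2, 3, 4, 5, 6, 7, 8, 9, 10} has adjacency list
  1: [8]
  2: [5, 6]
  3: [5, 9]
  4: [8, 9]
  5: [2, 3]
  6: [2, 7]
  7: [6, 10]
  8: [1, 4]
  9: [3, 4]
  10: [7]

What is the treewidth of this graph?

A width-1 tree decomposition is:
Bags: B1 = {1, 8}  B2 = {4, 8}  B3 = {4, 9}  B4 = {3, 9}  B5 = {3, 5}  B6 = {2, 5}  B7 = {2, 6}  B8 = {6, 7}  B9 = {7, 10}
Tree: B1–B2, B2–B3, B3–B4, B4–B5, B5–B6, B6–B7, B7–B8, B8–B9
Every bag has size at most 2, so the width is 2 − 1 = 1 and tw(G) ≤ 1. Since G has at least one edge (e.g. 1–8), it is not an edgeless graph, so tw(G) ≥ 1. The upper and lower bounds meet at 1, so that is the treewidth.

1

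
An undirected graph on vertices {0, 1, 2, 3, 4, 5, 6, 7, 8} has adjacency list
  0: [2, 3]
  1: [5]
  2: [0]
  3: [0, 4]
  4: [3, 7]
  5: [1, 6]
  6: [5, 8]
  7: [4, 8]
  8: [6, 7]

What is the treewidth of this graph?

1

A width-1 tree decomposition is:
Bags: B1 = {0, 2}  B2 = {0, 3}  B3 = {3, 4}  B4 = {4, 7}  B5 = {7, 8}  B6 = {6, 8}  B7 = {5, 6}  B8 = {1, 5}
Tree: B1–B2, B2–B3, B3–B4, B4–B5, B5–B6, B6–B7, B7–B8
Every bag has size at most 2, so the width is 2 − 1 = 1 and tw(G) ≤ 1. Any graph with an edge has treewidth ≥ 1, and G has the edge 2–0. Combining the bounds, tw(G) = 1.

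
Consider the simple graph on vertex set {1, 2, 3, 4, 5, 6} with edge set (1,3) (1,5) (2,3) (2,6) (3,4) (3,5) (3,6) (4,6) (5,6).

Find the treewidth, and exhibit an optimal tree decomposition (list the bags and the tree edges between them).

Every bag has size at most 3, so the width is 3 − 1 = 2 and tw(G) ≤ 2. Conversely, {1, 3, 5} is a clique of size 3, and the vertices of any clique must share a bag in every tree decomposition; so some bag has ≥ 3 vertices and tw(G) ≥ 2. Therefore the treewidth is 2.

Treewidth 2.
One such decomposition:
Bags: B1 = {1, 3, 5}  B2 = {3, 5, 6}  B3 = {3, 4, 6}  B4 = {2, 3, 6}
Tree: B1–B2, B2–B3, B3–B4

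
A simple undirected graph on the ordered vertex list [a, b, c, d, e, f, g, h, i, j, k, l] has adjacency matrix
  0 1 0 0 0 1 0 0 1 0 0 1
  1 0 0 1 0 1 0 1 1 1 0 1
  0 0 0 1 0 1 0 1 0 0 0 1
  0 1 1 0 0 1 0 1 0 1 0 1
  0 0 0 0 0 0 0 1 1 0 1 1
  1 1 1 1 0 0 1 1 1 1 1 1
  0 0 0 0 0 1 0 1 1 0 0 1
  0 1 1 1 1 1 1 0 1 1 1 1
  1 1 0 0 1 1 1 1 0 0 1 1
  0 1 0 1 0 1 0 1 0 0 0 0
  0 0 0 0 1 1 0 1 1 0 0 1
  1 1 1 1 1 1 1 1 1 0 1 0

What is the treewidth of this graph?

A width-4 tree decomposition is:
Bags: B1 = {b, f, h, i, l}  B2 = {f, g, h, i, l}  B3 = {f, h, i, k, l}  B4 = {b, d, f, h, l}  B5 = {a, b, f, i, l}  B6 = {c, d, f, h, l}  B7 = {e, h, i, k, l}  B8 = {b, d, f, h, j}
Tree: B1–B2, B2–B3, B1–B4, B1–B5, B4–B6, B3–B7, B4–B8
The largest bag has 5 vertices, giving width 4; this decomposition certifies tw(G) ≤ 4. Conversely, {e, h, i, k, l} is a clique of size 5, and the vertices of any clique must share a bag in every tree decomposition; so some bag has ≥ 5 vertices and tw(G) ≥ 4. The upper and lower bounds meet at 4, so that is the treewidth.

4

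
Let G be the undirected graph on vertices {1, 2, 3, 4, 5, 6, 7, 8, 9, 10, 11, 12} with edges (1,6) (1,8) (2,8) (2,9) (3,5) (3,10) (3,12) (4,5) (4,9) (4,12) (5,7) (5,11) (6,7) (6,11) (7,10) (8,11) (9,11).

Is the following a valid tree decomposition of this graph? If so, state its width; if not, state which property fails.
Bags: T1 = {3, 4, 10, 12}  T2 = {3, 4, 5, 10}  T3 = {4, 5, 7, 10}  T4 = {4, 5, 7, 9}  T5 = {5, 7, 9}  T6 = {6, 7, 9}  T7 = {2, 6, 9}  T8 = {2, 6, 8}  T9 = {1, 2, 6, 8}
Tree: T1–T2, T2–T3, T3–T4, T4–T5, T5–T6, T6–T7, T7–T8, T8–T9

A tree decomposition must satisfy three properties: every vertex lies in some bag; for every edge, both endpoints lie together in some bag; and for every vertex, the bags containing it form a connected subtree. Here vertex 11 appears in no bag, so the decomposition is invalid.

No — vertex 11 appears in no bag.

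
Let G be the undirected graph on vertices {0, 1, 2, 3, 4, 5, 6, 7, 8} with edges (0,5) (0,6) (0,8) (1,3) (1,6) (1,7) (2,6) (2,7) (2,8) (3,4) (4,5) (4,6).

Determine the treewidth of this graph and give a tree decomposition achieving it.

The largest bag has 4 vertices, giving width 3; this decomposition certifies tw(G) ≤ 3. For the lower bound: the 4 vertex sets {0,5,8}, {2}, {6}, {1,3,4,7} are disjoint, each induces a connected subgraph, and every pair is joined by at least one edge of G. Contracting each set to a single vertex therefore yields K_{4} as a minor, and since treewidth is minor-monotone, tw(G) ≥ tw(K_{4}) = 3. Combining the bounds, tw(G) = 3.

Treewidth 3.
One such decomposition:
Bags: B1 = {0, 2, 5, 8}  B2 = {0, 2, 5, 6}  B3 = {2, 4, 5, 6}  B4 = {2, 4, 6, 7}  B5 = {1, 4, 6, 7}  B6 = {1, 3, 4, 7}
Tree: B1–B2, B2–B3, B3–B4, B4–B5, B5–B6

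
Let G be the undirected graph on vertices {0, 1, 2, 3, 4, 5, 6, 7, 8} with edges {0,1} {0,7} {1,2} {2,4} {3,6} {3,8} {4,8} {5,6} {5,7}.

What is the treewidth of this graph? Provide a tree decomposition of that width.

Treewidth 2.
Bags: B1 = {0, 1, 2}  B2 = {0, 2, 7}  B3 = {2, 5, 7}  B4 = {2, 5, 6}  B5 = {2, 3, 6}  B6 = {2, 3, 8}  B7 = {2, 4, 8}
Tree: B1–B2, B2–B3, B3–B4, B4–B5, B5–B6, B6–B7

Each bag holds 3 vertices, so the decomposition has width 2, which upper-bounds the treewidth. Since 2–1–0–7–5–6–3–8–4–2 is a cycle in G, G is not acyclic. Forests are exactly the graphs of treewidth ≤ 1, so tw(G) ≥ 2. Therefore the treewidth is 2.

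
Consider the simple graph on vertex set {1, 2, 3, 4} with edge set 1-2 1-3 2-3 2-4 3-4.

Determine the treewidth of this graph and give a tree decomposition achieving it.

Treewidth 2.
Bags: B1 = {1, 2, 3}  B2 = {2, 3, 4}
Tree: B1–B2

The largest bag has 3 vertices, giving width 2; this decomposition certifies tw(G) ≤ 2. Conversely, {1, 2, 3} is a clique of size 3, and the vertices of any clique must share a bag in every tree decomposition; so some bag has ≥ 3 vertices and tw(G) ≥ 2. Hence tw(G) = 2 exactly.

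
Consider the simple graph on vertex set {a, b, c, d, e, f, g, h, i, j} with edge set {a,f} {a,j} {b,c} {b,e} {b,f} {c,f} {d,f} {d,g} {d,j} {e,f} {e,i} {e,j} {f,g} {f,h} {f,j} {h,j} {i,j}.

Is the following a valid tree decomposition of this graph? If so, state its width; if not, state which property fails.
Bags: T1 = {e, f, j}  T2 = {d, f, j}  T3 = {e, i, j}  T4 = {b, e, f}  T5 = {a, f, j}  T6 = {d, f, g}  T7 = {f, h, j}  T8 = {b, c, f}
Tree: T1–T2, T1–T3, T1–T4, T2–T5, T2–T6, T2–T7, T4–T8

Vertex coverage: the bags together contain {a, b, c, d, e, f, g, h, i, j}, the full vertex set. Edge coverage: each edge of G has both endpoints in at least one bag. Running intersection: for every vertex, the bags containing it form a connected subtree. All three properties hold, so this is a valid tree decomposition of width max|bag| − 1 = 2, and hence tw(G) ≤ 2.

Yes; width 2.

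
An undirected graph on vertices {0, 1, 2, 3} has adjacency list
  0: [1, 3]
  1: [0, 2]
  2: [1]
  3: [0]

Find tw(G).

1

A width-1 tree decomposition is:
Bags: B1 = {0, 1}  B2 = {1, 2}  B3 = {0, 3}
Tree: B1–B2, B1–B3
Each bag holds 2 vertices, so the decomposition has width 1, which upper-bounds the treewidth. Since G has at least one edge (e.g. 1–0), it is not an edgeless graph, so tw(G) ≥ 1. Hence tw(G) = 1 exactly.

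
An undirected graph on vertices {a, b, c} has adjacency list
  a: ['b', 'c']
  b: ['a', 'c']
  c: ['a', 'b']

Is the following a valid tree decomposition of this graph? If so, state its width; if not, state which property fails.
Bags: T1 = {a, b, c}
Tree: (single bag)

Yes; width 2.

Every vertex of G appears in some bag (union = {a, b, c}); every edge is covered by a bag; and for each vertex v the set of bags containing v is connected in the bag tree. The decomposition is therefore valid. The largest bag has 3 vertices, so the width is 2.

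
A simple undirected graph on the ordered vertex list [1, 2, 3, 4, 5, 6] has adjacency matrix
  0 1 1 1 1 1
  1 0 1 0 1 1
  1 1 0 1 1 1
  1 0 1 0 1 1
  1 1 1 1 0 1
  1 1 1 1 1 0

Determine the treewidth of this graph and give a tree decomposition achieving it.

Treewidth 4.
One optimal decomposition is:
Bags: B1 = {1, 2, 3, 5, 6}  B2 = {1, 3, 4, 5, 6}
Tree: B1–B2

Every bag has size at most 5, so the width is 5 − 1 = 4 and tw(G) ≤ 4. Conversely, {1, 2, 3, 5, 6} is a clique of size 5, and the vertices of any clique must share a bag in every tree decomposition; so some bag has ≥ 5 vertices and tw(G) ≥ 4. Hence tw(G) = 4 exactly.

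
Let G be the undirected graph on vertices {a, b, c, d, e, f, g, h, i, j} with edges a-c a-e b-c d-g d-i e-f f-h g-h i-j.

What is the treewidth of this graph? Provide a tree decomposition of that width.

Each bag holds 2 vertices, so the decomposition has width 1, which upper-bounds the treewidth. Any graph with an edge has treewidth ≥ 1, and G has the edge j–i. The upper and lower bounds meet at 1, so that is the treewidth.

Treewidth 1.
One such decomposition:
Bags: B1 = {i, j}  B2 = {d, i}  B3 = {d, g}  B4 = {g, h}  B5 = {f, h}  B6 = {e, f}  B7 = {a, e}  B8 = {a, c}  B9 = {b, c}
Tree: B1–B2, B2–B3, B3–B4, B4–B5, B5–B6, B6–B7, B7–B8, B8–B9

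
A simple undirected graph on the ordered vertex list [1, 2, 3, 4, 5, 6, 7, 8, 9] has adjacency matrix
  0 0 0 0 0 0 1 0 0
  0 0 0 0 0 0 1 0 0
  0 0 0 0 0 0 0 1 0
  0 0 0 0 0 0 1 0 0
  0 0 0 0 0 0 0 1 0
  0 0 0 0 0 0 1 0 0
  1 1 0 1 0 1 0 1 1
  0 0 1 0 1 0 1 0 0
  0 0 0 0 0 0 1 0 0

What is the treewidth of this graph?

1

A width-1 tree decomposition is:
Bags: B1 = {1, 7}  B2 = {7, 8}  B3 = {3, 8}  B4 = {6, 7}  B5 = {2, 7}  B6 = {5, 8}  B7 = {4, 7}  B8 = {7, 9}
Tree: B1–B2, B2–B3, B2–B4, B4–B5, B2–B6, B4–B7, B1–B8
Every bag has size at most 2, so the width is 2 − 1 = 1 and tw(G) ≤ 1. Since G has at least one edge (e.g. 1–7), it is not an edgeless graph, so tw(G) ≥ 1. The upper and lower bounds meet at 1, so that is the treewidth.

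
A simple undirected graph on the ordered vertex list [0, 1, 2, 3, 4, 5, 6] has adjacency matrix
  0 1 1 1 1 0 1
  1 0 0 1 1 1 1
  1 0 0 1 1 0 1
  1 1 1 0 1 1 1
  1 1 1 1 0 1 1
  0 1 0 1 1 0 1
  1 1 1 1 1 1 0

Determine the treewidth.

A width-4 tree decomposition is:
Bags: B1 = {0, 1, 3, 4, 6}  B2 = {1, 3, 4, 5, 6}  B3 = {0, 2, 3, 4, 6}
Tree: B1–B2, B1–B3
Every bag has size at most 5, so the width is 5 − 1 = 4 and tw(G) ≤ 4. For the lower bound, the 5 vertices {0, 1, 3, 4, 6} are pairwise adjacent, and any tree decomposition puts a clique entirely inside one bag — forcing width ≥ 4. Therefore the treewidth is 4.

4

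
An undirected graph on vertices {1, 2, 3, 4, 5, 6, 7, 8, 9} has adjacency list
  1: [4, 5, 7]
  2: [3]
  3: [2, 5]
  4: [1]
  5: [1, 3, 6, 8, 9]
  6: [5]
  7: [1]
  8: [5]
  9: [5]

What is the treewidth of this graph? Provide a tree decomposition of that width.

Every bag has size at most 2, so the width is 2 − 1 = 1 and tw(G) ≤ 1. G has an edge, so its treewidth is at least 1. Therefore the treewidth is 1.

Treewidth 1.
One optimal decomposition is:
Bags: B1 = {1, 5}  B2 = {1, 4}  B3 = {5, 6}  B4 = {1, 7}  B5 = {3, 5}  B6 = {2, 3}  B7 = {5, 9}  B8 = {5, 8}
Tree: B1–B2, B1–B3, B1–B4, B1–B5, B5–B6, B5–B7, B1–B8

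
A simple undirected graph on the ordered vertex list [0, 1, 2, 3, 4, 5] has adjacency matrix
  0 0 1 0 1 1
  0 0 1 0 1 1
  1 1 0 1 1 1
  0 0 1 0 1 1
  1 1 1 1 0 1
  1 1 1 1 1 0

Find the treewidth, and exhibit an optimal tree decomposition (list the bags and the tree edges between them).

Treewidth 3.
One such decomposition:
Bags: B1 = {2, 3, 4, 5}  B2 = {0, 2, 4, 5}  B3 = {1, 2, 4, 5}
Tree: B1–B2, B1–B3

The largest bag has 4 vertices, giving width 3; this decomposition certifies tw(G) ≤ 3. For the lower bound, the 4 vertices {0, 2, 4, 5} are pairwise adjacent, and any tree decomposition puts a clique entirely inside one bag — forcing width ≥ 3. The upper and lower bounds meet at 3, so that is the treewidth.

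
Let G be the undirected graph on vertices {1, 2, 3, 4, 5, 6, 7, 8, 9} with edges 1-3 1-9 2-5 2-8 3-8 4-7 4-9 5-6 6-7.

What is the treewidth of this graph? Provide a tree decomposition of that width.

Each bag holds 3 vertices, so the decomposition has width 2, which upper-bounds the treewidth. Since 1–9–4–7–6–5–2–8–3–1 is a cycle in G, G is not acyclic. Forests are exactly the graphs of treewidth ≤ 1, so tw(G) ≥ 2. Therefore the treewidth is 2.

Treewidth 2.
One optimal decomposition is:
Bags: B1 = {1, 4, 9}  B2 = {1, 4, 7}  B3 = {1, 6, 7}  B4 = {1, 5, 6}  B5 = {1, 2, 5}  B6 = {1, 2, 8}  B7 = {1, 3, 8}
Tree: B1–B2, B2–B3, B3–B4, B4–B5, B5–B6, B6–B7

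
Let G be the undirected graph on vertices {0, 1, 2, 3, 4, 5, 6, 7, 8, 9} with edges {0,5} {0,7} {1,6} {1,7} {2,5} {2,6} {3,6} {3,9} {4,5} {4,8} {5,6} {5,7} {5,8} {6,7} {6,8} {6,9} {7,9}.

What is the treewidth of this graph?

A width-2 tree decomposition is:
Bags: B1 = {6, 7, 9}  B2 = {5, 6, 7}  B3 = {3, 6, 9}  B4 = {0, 5, 7}  B5 = {5, 6, 8}  B6 = {4, 5, 8}  B7 = {2, 5, 6}  B8 = {1, 6, 7}
Tree: B1–B2, B1–B3, B2–B4, B2–B5, B5–B6, B5–B7, B1–B8
The largest bag has 3 vertices, giving width 2; this decomposition certifies tw(G) ≤ 2. On the other hand G contains the 3-clique {0, 5, 7}. A clique must lie in a single bag of any decomposition, so no decomposition can have width below 2. The upper and lower bounds meet at 2, so that is the treewidth.

2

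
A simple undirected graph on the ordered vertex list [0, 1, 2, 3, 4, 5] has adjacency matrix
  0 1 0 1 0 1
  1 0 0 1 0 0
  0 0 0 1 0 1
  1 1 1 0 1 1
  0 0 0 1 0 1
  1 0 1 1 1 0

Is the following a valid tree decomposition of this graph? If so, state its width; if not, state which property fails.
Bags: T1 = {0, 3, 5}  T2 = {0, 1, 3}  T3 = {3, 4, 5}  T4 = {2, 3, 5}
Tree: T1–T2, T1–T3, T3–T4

Yes; width 2.

Vertex coverage: the bags together contain {0, 1, 2, 3, 4, 5}, the full vertex set. Edge coverage: each edge of G has both endpoints in at least one bag. Running intersection: for every vertex, the bags containing it form a connected subtree. All three properties hold, so this is a valid tree decomposition of width max|bag| − 1 = 2, and hence tw(G) ≤ 2.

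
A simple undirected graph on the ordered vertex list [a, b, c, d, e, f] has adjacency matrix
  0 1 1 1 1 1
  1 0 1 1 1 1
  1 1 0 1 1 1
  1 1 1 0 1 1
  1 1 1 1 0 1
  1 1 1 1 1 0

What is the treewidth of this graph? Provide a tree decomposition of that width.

Treewidth 5.
Bags: B1 = {a, b, c, d, e, f}
Tree: (single bag)

A single bag containing all 6 vertices is trivially a valid decomposition of width 5. On the other hand G contains the 6-clique {a, b, c, d, e, f}. A clique must lie in a single bag of any decomposition, so no decomposition can have width below 5. Therefore the treewidth is 5.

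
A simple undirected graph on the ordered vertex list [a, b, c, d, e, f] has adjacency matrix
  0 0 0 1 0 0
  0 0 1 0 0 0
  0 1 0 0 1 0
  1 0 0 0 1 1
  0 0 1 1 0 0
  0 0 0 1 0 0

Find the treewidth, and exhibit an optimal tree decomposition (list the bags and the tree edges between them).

Treewidth 1.
One optimal decomposition is:
Bags: B1 = {c, e}  B2 = {d, e}  B3 = {a, d}  B4 = {d, f}  B5 = {b, c}
Tree: B1–B2, B2–B3, B2–B4, B1–B5

The largest bag has 2 vertices, giving width 1; this decomposition certifies tw(G) ≤ 1. Since G has at least one edge (e.g. e–c), it is not an edgeless graph, so tw(G) ≥ 1. Therefore the treewidth is 1.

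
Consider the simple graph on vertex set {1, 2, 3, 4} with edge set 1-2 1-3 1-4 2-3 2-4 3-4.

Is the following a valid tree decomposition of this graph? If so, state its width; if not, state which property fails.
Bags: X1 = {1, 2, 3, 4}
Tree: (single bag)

Checking the three conditions: (i) the bags cover all of {1, 2, 3, 4}; (ii) for each edge, some bag contains both endpoints; (iii) the bags containing any fixed vertex form a subtree. All hold, so the decomposition is valid with width 4 − 1 = 3.

Yes; width 3.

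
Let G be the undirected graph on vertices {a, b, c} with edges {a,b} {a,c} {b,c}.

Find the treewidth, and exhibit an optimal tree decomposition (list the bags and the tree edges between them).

Treewidth 2.
One such decomposition:
Bags: B1 = {a, b, c}
Tree: (single bag)

With just one bag of size 3, the width is 3 − 1 = 2, so tw(G) ≤ 2. On the other hand G contains the 3-clique {a, b, c}. A clique must lie in a single bag of any decomposition, so no decomposition can have width below 2. Therefore the treewidth is 2.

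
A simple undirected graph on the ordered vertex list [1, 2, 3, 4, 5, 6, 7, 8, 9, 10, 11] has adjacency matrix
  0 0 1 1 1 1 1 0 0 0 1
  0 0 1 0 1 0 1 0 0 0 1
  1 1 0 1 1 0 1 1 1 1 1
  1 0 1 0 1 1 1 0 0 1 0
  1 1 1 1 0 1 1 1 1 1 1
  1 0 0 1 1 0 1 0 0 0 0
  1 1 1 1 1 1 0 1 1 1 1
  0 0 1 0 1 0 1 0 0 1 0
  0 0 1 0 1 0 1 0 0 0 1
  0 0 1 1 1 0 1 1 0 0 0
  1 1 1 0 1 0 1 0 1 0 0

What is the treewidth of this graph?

4

A width-4 tree decomposition is:
Bags: B1 = {1, 3, 4, 5, 7}  B2 = {3, 4, 5, 7, 10}  B3 = {1, 3, 5, 7, 11}  B4 = {2, 3, 5, 7, 11}  B5 = {3, 5, 7, 9, 11}  B6 = {1, 4, 5, 6, 7}  B7 = {3, 5, 7, 8, 10}
Tree: B1–B2, B1–B3, B3–B4, B4–B5, B1–B6, B2–B7
Every bag has size at most 5, so the width is 5 − 1 = 4 and tw(G) ≤ 4. Conversely, {3, 5, 7, 8, 10} is a clique of size 5, and the vertices of any clique must share a bag in every tree decomposition; so some bag has ≥ 5 vertices and tw(G) ≥ 4. Combining the bounds, tw(G) = 4.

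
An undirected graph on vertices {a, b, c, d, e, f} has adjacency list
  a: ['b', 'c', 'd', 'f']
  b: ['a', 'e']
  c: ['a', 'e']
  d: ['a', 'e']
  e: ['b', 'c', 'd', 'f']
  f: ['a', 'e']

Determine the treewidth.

2

A width-2 tree decomposition is:
Bags: B1 = {a, c, e}  B2 = {a, e, f}  B3 = {a, d, e}  B4 = {a, b, e}
Tree: B1–B2, B2–B3, B3–B4
Every bag has size at most 3, so the width is 3 − 1 = 2 and tw(G) ≤ 2. For the lower bound, G contains the cycle a–c–e–f–a, so G is not a forest; only forests have treewidth ≤ 1, hence tw(G) ≥ 2. Therefore the treewidth is 2.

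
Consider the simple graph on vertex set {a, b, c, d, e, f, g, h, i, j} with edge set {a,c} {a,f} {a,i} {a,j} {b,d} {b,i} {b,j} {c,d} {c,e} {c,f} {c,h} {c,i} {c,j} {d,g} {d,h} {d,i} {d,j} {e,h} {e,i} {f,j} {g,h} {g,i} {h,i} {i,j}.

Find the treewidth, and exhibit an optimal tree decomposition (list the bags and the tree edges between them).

Treewidth 3.
One such decomposition:
Bags: B1 = {c, d, h, i}  B2 = {c, d, i, j}  B3 = {c, e, h, i}  B4 = {a, c, i, j}  B5 = {a, c, f, j}  B6 = {b, d, i, j}  B7 = {d, g, h, i}
Tree: B1–B2, B1–B3, B2–B4, B4–B5, B2–B6, B1–B7

The largest bag has 4 vertices, giving width 3; this decomposition certifies tw(G) ≤ 3. Conversely, {a, c, f, j} is a clique of size 4, and the vertices of any clique must share a bag in every tree decomposition; so some bag has ≥ 4 vertices and tw(G) ≥ 3. Therefore the treewidth is 3.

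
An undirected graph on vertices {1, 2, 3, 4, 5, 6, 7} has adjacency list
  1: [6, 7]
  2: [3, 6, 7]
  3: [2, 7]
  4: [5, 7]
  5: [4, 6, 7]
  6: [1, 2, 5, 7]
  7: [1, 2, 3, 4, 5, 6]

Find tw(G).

A width-2 tree decomposition is:
Bags: B1 = {4, 5, 7}  B2 = {5, 6, 7}  B3 = {1, 6, 7}  B4 = {2, 6, 7}  B5 = {2, 3, 7}
Tree: B1–B2, B2–B3, B3–B4, B4–B5
The largest bag has 3 vertices, giving width 2; this decomposition certifies tw(G) ≤ 2. Conversely, {2, 3, 7} is a clique of size 3, and the vertices of any clique must share a bag in every tree decomposition; so some bag has ≥ 3 vertices and tw(G) ≥ 2. Combining the bounds, tw(G) = 2.

2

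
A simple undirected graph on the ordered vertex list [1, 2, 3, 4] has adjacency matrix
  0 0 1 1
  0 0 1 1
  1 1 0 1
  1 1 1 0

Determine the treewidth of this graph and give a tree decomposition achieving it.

Treewidth 2.
One optimal decomposition is:
Bags: B1 = {1, 3, 4}  B2 = {2, 3, 4}
Tree: B1–B2

Each bag holds 3 vertices, so the decomposition has width 2, which upper-bounds the treewidth. On the other hand G contains the 3-clique {1, 3, 4}. A clique must lie in a single bag of any decomposition, so no decomposition can have width below 2. Therefore the treewidth is 2.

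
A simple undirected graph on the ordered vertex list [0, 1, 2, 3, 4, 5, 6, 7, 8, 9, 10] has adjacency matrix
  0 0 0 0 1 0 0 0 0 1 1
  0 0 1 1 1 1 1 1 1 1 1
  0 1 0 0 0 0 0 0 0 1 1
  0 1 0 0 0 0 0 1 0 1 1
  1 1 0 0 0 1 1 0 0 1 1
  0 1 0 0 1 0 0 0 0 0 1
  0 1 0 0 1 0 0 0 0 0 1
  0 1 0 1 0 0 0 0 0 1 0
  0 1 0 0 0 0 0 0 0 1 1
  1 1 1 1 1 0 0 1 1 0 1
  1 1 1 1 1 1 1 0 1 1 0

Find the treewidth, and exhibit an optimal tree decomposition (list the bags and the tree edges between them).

Treewidth 3.
One optimal decomposition is:
Bags: B1 = {1, 4, 9, 10}  B2 = {1, 3, 9, 10}  B3 = {1, 8, 9, 10}  B4 = {0, 4, 9, 10}  B5 = {1, 2, 9, 10}  B6 = {1, 4, 6, 10}  B7 = {1, 3, 7, 9}  B8 = {1, 4, 5, 10}
Tree: B1–B2, B1–B3, B1–B4, B2–B5, B1–B6, B2–B7, B6–B8

Each bag holds 4 vertices, so the decomposition has width 3, which upper-bounds the treewidth. Conversely, {0, 4, 9, 10} is a clique of size 4, and the vertices of any clique must share a bag in every tree decomposition; so some bag has ≥ 4 vertices and tw(G) ≥ 3. Therefore the treewidth is 3.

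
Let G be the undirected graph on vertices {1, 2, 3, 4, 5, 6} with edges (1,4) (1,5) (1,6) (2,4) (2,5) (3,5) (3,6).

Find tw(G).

2

A width-2 tree decomposition is:
Bags: B1 = {1, 2, 4}  B2 = {1, 2, 5}  B3 = {1, 5, 6}  B4 = {3, 5, 6}
Tree: B1–B2, B2–B3, B3–B4
Each bag holds 3 vertices, so the decomposition has width 2, which upper-bounds the treewidth. The edges 4–2–5–1–4 form a cycle, so G is not a tree and its treewidth is at least 2. Therefore the treewidth is 2.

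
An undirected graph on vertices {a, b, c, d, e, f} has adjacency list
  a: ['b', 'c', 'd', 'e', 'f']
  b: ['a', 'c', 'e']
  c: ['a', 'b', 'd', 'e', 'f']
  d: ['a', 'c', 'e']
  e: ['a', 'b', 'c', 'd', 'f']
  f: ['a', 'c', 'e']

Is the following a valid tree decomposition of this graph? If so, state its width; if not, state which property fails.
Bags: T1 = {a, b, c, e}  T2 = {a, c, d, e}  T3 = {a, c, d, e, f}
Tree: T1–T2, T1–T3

A tree decomposition must satisfy three properties: every vertex lies in some bag; for every edge, both endpoints lie together in some bag; and for every vertex, the bags containing it form a connected subtree. Here bags containing vertex d are not connected in the tree, so the decomposition is invalid.

No — bags containing vertex d are not connected in the tree.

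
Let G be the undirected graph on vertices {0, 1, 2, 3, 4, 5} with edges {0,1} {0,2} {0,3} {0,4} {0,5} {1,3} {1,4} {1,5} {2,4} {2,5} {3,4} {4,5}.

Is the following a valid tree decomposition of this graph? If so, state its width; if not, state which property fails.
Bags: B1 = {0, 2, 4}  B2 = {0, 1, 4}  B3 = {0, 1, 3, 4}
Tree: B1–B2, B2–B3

No — vertex 5 appears in no bag.

A tree decomposition must satisfy three properties: every vertex lies in some bag; for every edge, both endpoints lie together in some bag; and for every vertex, the bags containing it form a connected subtree. Here vertex 5 appears in no bag, so the decomposition is invalid.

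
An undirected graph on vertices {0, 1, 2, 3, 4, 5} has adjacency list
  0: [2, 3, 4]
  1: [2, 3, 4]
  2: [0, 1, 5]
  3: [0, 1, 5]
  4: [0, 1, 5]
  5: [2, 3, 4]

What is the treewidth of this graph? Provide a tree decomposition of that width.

Treewidth 3.
One such decomposition:
Bags: B1 = {0, 1, 3, 5}  B2 = {0, 1, 4, 5}  B3 = {0, 1, 2, 5}
Tree: B1–B2, B2–B3

Each bag holds 4 vertices, so the decomposition has width 3, which upper-bounds the treewidth. For the lower bound: the 4 vertex sets {1,3}, {4,5}, {0}, {2} are disjoint, each induces a connected subgraph, and every pair is joined by at least one edge of G. Contracting each set to a single vertex therefore yields K_{4} as a minor, and since treewidth is minor-monotone, tw(G) ≥ tw(K_{4}) = 3. Therefore the treewidth is 3.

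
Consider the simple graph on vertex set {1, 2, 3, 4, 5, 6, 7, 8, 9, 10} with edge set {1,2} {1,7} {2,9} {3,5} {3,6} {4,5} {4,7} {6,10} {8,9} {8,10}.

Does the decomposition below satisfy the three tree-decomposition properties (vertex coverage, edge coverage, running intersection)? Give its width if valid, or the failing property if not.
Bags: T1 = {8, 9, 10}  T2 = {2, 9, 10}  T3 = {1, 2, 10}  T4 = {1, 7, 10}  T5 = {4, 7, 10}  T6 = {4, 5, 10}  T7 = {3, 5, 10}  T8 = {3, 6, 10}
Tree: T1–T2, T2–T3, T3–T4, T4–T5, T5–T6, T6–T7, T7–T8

Vertex coverage: the bags together contain {1, 2, 3, 4, 5, 6, 7, 8, 9, 10}, the full vertex set. Edge coverage: each edge of G has both endpoints in at least one bag. Running intersection: for every vertex, the bags containing it form a connected subtree. All three properties hold, so this is a valid tree decomposition of width max|bag| − 1 = 2, and hence tw(G) ≤ 2.

Yes; width 2.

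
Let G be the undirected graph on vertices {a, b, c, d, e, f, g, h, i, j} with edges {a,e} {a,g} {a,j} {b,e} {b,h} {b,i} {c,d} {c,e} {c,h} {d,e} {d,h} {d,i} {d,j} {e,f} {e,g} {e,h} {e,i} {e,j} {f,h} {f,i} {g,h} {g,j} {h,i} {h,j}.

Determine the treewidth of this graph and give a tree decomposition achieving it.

Treewidth 3.
One such decomposition:
Bags: B1 = {c, d, e, h}  B2 = {d, e, h, j}  B3 = {d, e, h, i}  B4 = {e, f, h, i}  B5 = {e, g, h, j}  B6 = {a, e, g, j}  B7 = {b, e, h, i}
Tree: B1–B2, B2–B3, B3–B4, B2–B5, B5–B6, B4–B7

The largest bag has 4 vertices, giving width 3; this decomposition certifies tw(G) ≤ 3. For the lower bound, the 4 vertices {d, e, h, j} are pairwise adjacent, and any tree decomposition puts a clique entirely inside one bag — forcing width ≥ 3. Combining the bounds, tw(G) = 3.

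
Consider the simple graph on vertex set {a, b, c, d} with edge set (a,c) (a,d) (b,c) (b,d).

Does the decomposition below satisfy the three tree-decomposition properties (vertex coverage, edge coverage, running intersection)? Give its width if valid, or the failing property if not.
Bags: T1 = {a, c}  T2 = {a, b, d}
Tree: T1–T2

A tree decomposition must satisfy three properties: every vertex lies in some bag; for every edge, both endpoints lie together in some bag; and for every vertex, the bags containing it form a connected subtree. Here edge (b,c) lies in no bag, so the decomposition is invalid.

No — edge (b,c) lies in no bag.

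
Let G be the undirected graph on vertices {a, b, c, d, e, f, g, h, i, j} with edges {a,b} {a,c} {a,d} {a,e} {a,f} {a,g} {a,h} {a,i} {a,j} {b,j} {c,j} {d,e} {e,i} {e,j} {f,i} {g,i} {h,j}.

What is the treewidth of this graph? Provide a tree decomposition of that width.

Each bag holds 3 vertices, so the decomposition has width 2, which upper-bounds the treewidth. Conversely, {a, d, e} is a clique of size 3, and the vertices of any clique must share a bag in every tree decomposition; so some bag has ≥ 3 vertices and tw(G) ≥ 2. Therefore the treewidth is 2.

Treewidth 2.
One optimal decomposition is:
Bags: B1 = {a, e, j}  B2 = {a, e, i}  B3 = {a, f, i}  B4 = {a, g, i}  B5 = {a, c, j}  B6 = {a, b, j}  B7 = {a, h, j}  B8 = {a, d, e}
Tree: B1–B2, B2–B3, B3–B4, B1–B5, B1–B6, B5–B7, B1–B8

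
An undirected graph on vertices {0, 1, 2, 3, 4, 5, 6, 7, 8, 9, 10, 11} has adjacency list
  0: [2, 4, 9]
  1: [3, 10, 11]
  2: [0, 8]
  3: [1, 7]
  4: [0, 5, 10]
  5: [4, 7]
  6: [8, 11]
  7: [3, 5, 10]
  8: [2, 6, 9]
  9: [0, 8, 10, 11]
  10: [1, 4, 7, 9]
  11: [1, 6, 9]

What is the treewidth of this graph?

3

A width-3 tree decomposition is:
Bags: B1 = {1, 3, 5, 7}  B2 = {1, 5, 7, 10}  B3 = {1, 4, 5, 10}  B4 = {1, 4, 10, 11}  B5 = {4, 9, 10, 11}  B6 = {0, 4, 9, 11}  B7 = {0, 6, 9, 11}  B8 = {0, 6, 8, 9}  B9 = {0, 2, 6, 8}
Tree: B1–B2, B2–B3, B3–B4, B4–B5, B5–B6, B6–B7, B7–B8, B8–B9
Each bag holds 4 vertices, so the decomposition has width 3, which upper-bounds the treewidth. For the lower bound: the 4 vertex sets {3,5,7}, {1}, {10}, {0,4,9,11} are disjoint, each induces a connected subgraph, and every pair is joined by at least one edge of G. Contracting each set to a single vertex therefore yields K_{4} as a minor, and since treewidth is minor-monotone, tw(G) ≥ tw(K_{4}) = 3. Hence tw(G) = 3 exactly.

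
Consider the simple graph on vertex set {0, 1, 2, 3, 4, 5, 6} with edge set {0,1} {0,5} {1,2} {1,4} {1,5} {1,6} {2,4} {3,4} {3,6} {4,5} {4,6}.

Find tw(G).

2

A width-2 tree decomposition is:
Bags: B1 = {3, 4, 6}  B2 = {1, 4, 6}  B3 = {1, 4, 5}  B4 = {1, 2, 4}  B5 = {0, 1, 5}
Tree: B1–B2, B2–B3, B3–B4, B3–B5
Every bag has size at most 3, so the width is 3 − 1 = 2 and tw(G) ≤ 2. Conversely, {0, 1, 5} is a clique of size 3, and the vertices of any clique must share a bag in every tree decomposition; so some bag has ≥ 3 vertices and tw(G) ≥ 2. Therefore the treewidth is 2.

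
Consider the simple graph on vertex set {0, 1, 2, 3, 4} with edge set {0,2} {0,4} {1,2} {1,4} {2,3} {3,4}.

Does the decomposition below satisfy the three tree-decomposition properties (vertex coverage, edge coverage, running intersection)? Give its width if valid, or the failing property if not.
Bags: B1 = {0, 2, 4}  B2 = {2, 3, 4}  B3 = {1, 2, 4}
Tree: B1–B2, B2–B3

Checking the three conditions: (i) the bags cover all of {0, 1, 2, 3, 4}; (ii) for each edge, some bag contains both endpoints; (iii) the bags containing any fixed vertex form a subtree. All hold, so the decomposition is valid with width 3 − 1 = 2.

Yes; width 2.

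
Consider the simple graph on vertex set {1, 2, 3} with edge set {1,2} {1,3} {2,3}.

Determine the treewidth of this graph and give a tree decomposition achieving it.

Treewidth 2.
One such decomposition:
Bags: B1 = {1, 2, 3}
Tree: (single bag)

With just one bag of size 3, the width is 3 − 1 = 2, so tw(G) ≤ 2. For the lower bound, the 3 vertices {1, 2, 3} are pairwise adjacent, and any tree decomposition puts a clique entirely inside one bag — forcing width ≥ 2. Combining the bounds, tw(G) = 2.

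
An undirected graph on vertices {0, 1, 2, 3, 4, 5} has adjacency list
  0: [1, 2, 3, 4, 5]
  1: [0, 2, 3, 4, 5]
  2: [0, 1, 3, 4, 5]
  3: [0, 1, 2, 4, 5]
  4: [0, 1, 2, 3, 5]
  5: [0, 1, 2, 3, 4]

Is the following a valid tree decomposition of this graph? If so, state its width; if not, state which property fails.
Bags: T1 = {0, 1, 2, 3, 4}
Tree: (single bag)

A tree decomposition must satisfy three properties: every vertex lies in some bag; for every edge, both endpoints lie together in some bag; and for every vertex, the bags containing it form a connected subtree. Here vertex 5 appears in no bag, so the decomposition is invalid.

No — vertex 5 appears in no bag.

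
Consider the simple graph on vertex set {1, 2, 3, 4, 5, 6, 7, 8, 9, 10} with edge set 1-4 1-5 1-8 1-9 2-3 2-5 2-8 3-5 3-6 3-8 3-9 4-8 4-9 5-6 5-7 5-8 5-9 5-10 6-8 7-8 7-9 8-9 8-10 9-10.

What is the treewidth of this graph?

A width-3 tree decomposition is:
Bags: B1 = {5, 8, 9, 10}  B2 = {3, 5, 8, 9}  B3 = {3, 5, 6, 8}  B4 = {2, 3, 5, 8}  B5 = {5, 7, 8, 9}  B6 = {1, 5, 8, 9}  B7 = {1, 4, 8, 9}
Tree: B1–B2, B2–B3, B3–B4, B1–B5, B5–B6, B6–B7
The largest bag has 4 vertices, giving width 3; this decomposition certifies tw(G) ≤ 3. On the other hand G contains the 4-clique {1, 4, 8, 9}. A clique must lie in a single bag of any decomposition, so no decomposition can have width below 3. Combining the bounds, tw(G) = 3.

3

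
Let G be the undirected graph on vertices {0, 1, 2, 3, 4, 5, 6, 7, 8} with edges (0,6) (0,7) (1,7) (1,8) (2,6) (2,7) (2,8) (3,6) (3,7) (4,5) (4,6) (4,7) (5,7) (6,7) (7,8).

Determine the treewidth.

2

A width-2 tree decomposition is:
Bags: B1 = {0, 6, 7}  B2 = {2, 6, 7}  B3 = {3, 6, 7}  B4 = {2, 7, 8}  B5 = {1, 7, 8}  B6 = {4, 6, 7}  B7 = {4, 5, 7}
Tree: B1–B2, B2–B3, B2–B4, B4–B5, B1–B6, B6–B7
Every bag has size at most 3, so the width is 3 − 1 = 2 and tw(G) ≤ 2. On the other hand G contains the 3-clique {1, 7, 8}. A clique must lie in a single bag of any decomposition, so no decomposition can have width below 2. Combining the bounds, tw(G) = 2.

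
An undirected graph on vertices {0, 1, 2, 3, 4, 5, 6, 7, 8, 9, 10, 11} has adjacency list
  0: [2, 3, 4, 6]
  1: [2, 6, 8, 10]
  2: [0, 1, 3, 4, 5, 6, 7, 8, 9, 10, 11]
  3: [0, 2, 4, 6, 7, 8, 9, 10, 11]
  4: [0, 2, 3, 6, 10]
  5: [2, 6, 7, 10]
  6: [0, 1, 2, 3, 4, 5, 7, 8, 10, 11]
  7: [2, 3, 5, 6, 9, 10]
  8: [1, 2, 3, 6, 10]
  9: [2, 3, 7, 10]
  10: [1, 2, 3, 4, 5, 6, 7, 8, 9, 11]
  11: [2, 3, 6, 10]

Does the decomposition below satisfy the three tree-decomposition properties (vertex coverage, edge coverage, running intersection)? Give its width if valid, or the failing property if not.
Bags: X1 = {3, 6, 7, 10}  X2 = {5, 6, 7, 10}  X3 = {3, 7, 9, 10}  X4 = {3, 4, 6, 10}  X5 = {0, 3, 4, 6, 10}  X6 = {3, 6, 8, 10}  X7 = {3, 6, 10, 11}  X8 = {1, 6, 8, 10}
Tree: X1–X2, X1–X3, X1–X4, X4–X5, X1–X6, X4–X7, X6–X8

No — vertex 2 appears in no bag.

A tree decomposition must satisfy three properties: every vertex lies in some bag; for every edge, both endpoints lie together in some bag; and for every vertex, the bags containing it form a connected subtree. Here vertex 2 appears in no bag, so the decomposition is invalid.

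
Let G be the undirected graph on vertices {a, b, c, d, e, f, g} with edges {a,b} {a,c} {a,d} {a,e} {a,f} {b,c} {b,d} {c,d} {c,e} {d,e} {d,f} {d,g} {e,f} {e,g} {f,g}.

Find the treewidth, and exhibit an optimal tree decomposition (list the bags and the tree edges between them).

Treewidth 3.
Bags: B1 = {d, e, f, g}  B2 = {a, d, e, f}  B3 = {a, c, d, e}  B4 = {a, b, c, d}
Tree: B1–B2, B2–B3, B3–B4

The largest bag has 4 vertices, giving width 3; this decomposition certifies tw(G) ≤ 3. On the other hand G contains the 4-clique {d, e, f, g}. A clique must lie in a single bag of any decomposition, so no decomposition can have width below 3. Hence tw(G) = 3 exactly.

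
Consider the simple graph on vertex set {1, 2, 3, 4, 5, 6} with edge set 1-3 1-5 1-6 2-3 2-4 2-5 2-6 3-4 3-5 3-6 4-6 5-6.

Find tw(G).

3

A width-3 tree decomposition is:
Bags: B1 = {2, 3, 5, 6}  B2 = {2, 3, 4, 6}  B3 = {1, 3, 5, 6}
Tree: B1–B2, B1–B3
The largest bag has 4 vertices, giving width 3; this decomposition certifies tw(G) ≤ 3. On the other hand G contains the 4-clique {1, 3, 5, 6}. A clique must lie in a single bag of any decomposition, so no decomposition can have width below 3. Therefore the treewidth is 3.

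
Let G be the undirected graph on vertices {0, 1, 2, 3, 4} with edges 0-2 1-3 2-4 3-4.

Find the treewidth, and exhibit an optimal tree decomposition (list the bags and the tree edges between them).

Treewidth 1.
One such decomposition:
Bags: B1 = {1, 3}  B2 = {3, 4}  B3 = {2, 4}  B4 = {0, 2}
Tree: B1–B2, B2–B3, B3–B4

Every bag has size at most 2, so the width is 2 − 1 = 1 and tw(G) ≤ 1. Any graph with an edge has treewidth ≥ 1, and G has the edge 1–3. Therefore the treewidth is 1.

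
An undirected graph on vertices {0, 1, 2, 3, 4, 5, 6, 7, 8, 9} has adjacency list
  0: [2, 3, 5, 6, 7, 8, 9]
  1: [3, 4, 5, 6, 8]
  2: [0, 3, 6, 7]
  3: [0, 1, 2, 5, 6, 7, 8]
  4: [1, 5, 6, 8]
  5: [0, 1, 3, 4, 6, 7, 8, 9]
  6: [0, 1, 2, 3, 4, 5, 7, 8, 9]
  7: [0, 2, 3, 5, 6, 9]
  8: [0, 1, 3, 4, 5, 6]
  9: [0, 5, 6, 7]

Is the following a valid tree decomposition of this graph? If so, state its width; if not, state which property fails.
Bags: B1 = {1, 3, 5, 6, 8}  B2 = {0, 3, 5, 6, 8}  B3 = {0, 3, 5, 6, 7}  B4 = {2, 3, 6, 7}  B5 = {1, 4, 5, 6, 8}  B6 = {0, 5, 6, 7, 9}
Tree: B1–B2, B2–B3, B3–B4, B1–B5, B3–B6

No — edge (0,2) lies in no bag.

A tree decomposition must satisfy three properties: every vertex lies in some bag; for every edge, both endpoints lie together in some bag; and for every vertex, the bags containing it form a connected subtree. Here edge (0,2) lies in no bag, so the decomposition is invalid.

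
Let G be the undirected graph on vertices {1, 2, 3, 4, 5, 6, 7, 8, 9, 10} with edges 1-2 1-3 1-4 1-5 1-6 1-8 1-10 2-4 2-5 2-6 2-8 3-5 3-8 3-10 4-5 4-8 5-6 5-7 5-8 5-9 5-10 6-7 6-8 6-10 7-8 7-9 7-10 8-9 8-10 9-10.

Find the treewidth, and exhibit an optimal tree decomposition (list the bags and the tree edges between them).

The largest bag has 5 vertices, giving width 4; this decomposition certifies tw(G) ≤ 4. For the lower bound, the 5 vertices {1, 3, 5, 8, 10} are pairwise adjacent, and any tree decomposition puts a clique entirely inside one bag — forcing width ≥ 4. Combining the bounds, tw(G) = 4.

Treewidth 4.
Bags: B1 = {5, 6, 7, 8, 10}  B2 = {5, 7, 8, 9, 10}  B3 = {1, 5, 6, 8, 10}  B4 = {1, 2, 5, 6, 8}  B5 = {1, 3, 5, 8, 10}  B6 = {1, 2, 4, 5, 8}
Tree: B1–B2, B1–B3, B3–B4, B3–B5, B4–B6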